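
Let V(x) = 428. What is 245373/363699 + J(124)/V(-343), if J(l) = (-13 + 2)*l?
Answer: -32588816/12971931 ≈ -2.5123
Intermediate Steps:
J(l) = -11*l
245373/363699 + J(124)/V(-343) = 245373/363699 - 11*124/428 = 245373*(1/363699) - 1364*1/428 = 81791/121233 - 341/107 = -32588816/12971931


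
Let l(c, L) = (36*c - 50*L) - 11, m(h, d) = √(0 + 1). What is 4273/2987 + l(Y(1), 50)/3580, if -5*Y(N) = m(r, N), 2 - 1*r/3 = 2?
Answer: 38877383/53467300 ≈ 0.72712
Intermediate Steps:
r = 0 (r = 6 - 3*2 = 6 - 6 = 0)
m(h, d) = 1 (m(h, d) = √1 = 1)
Y(N) = -⅕ (Y(N) = -⅕*1 = -⅕)
l(c, L) = -11 - 50*L + 36*c (l(c, L) = (-50*L + 36*c) - 11 = -11 - 50*L + 36*c)
4273/2987 + l(Y(1), 50)/3580 = 4273/2987 + (-11 - 50*50 + 36*(-⅕))/3580 = 4273*(1/2987) + (-11 - 2500 - 36/5)*(1/3580) = 4273/2987 - 12591/5*1/3580 = 4273/2987 - 12591/17900 = 38877383/53467300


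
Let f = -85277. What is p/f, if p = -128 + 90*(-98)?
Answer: 8948/85277 ≈ 0.10493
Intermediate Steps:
p = -8948 (p = -128 - 8820 = -8948)
p/f = -8948/(-85277) = -8948*(-1/85277) = 8948/85277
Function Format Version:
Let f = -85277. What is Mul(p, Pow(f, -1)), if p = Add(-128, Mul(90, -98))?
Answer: Rational(8948, 85277) ≈ 0.10493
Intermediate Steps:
p = -8948 (p = Add(-128, -8820) = -8948)
Mul(p, Pow(f, -1)) = Mul(-8948, Pow(-85277, -1)) = Mul(-8948, Rational(-1, 85277)) = Rational(8948, 85277)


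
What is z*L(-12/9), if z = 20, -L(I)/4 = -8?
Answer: 640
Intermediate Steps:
L(I) = 32 (L(I) = -4*(-8) = 32)
z*L(-12/9) = 20*32 = 640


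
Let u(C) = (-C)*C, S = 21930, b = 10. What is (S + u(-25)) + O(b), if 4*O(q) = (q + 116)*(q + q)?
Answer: 21935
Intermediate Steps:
u(C) = -C²
O(q) = q*(116 + q)/2 (O(q) = ((q + 116)*(q + q))/4 = ((116 + q)*(2*q))/4 = (2*q*(116 + q))/4 = q*(116 + q)/2)
(S + u(-25)) + O(b) = (21930 - 1*(-25)²) + (½)*10*(116 + 10) = (21930 - 1*625) + (½)*10*126 = (21930 - 625) + 630 = 21305 + 630 = 21935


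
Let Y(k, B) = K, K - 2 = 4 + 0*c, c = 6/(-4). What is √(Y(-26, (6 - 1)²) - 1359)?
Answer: I*√1353 ≈ 36.783*I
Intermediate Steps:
c = -3/2 (c = 6*(-¼) = -3/2 ≈ -1.5000)
K = 6 (K = 2 + (4 + 0*(-3/2)) = 2 + (4 + 0) = 2 + 4 = 6)
Y(k, B) = 6
√(Y(-26, (6 - 1)²) - 1359) = √(6 - 1359) = √(-1353) = I*√1353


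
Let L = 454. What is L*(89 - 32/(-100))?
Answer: 1013782/25 ≈ 40551.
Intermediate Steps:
L*(89 - 32/(-100)) = 454*(89 - 32/(-100)) = 454*(89 - 32*(-1)/100) = 454*(89 - 1*(-8/25)) = 454*(89 + 8/25) = 454*(2233/25) = 1013782/25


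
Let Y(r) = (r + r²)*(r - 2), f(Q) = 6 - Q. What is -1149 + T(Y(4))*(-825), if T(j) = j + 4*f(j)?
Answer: 78051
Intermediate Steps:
Y(r) = (-2 + r)*(r + r²) (Y(r) = (r + r²)*(-2 + r) = (-2 + r)*(r + r²))
T(j) = 24 - 3*j (T(j) = j + 4*(6 - j) = j + (24 - 4*j) = 24 - 3*j)
-1149 + T(Y(4))*(-825) = -1149 + (24 - 12*(-2 + 4² - 1*4))*(-825) = -1149 + (24 - 12*(-2 + 16 - 4))*(-825) = -1149 + (24 - 12*10)*(-825) = -1149 + (24 - 3*40)*(-825) = -1149 + (24 - 120)*(-825) = -1149 - 96*(-825) = -1149 + 79200 = 78051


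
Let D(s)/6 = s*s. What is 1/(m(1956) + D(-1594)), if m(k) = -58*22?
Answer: 1/15243740 ≈ 6.5601e-8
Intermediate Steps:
m(k) = -1276
D(s) = 6*s² (D(s) = 6*(s*s) = 6*s²)
1/(m(1956) + D(-1594)) = 1/(-1276 + 6*(-1594)²) = 1/(-1276 + 6*2540836) = 1/(-1276 + 15245016) = 1/15243740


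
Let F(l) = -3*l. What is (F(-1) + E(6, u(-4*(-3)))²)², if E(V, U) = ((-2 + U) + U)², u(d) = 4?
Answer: 1687401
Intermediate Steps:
E(V, U) = (-2 + 2*U)²
(F(-1) + E(6, u(-4*(-3)))²)² = (-3*(-1) + (4*(-1 + 4)²)²)² = (3 + (4*3²)²)² = (3 + (4*9)²)² = (3 + 36²)² = (3 + 1296)² = 1299² = 1687401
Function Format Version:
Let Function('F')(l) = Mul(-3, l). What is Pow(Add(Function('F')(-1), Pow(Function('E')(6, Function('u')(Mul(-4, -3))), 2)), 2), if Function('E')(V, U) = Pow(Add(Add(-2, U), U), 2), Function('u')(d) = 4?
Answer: 1687401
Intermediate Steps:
Function('E')(V, U) = Pow(Add(-2, Mul(2, U)), 2)
Pow(Add(Function('F')(-1), Pow(Function('E')(6, Function('u')(Mul(-4, -3))), 2)), 2) = Pow(Add(Mul(-3, -1), Pow(Mul(4, Pow(Add(-1, 4), 2)), 2)), 2) = Pow(Add(3, Pow(Mul(4, Pow(3, 2)), 2)), 2) = Pow(Add(3, Pow(Mul(4, 9), 2)), 2) = Pow(Add(3, Pow(36, 2)), 2) = Pow(Add(3, 1296), 2) = Pow(1299, 2) = 1687401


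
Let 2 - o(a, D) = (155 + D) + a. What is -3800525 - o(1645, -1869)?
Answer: -3800596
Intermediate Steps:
o(a, D) = -153 - D - a (o(a, D) = 2 - ((155 + D) + a) = 2 - (155 + D + a) = 2 + (-155 - D - a) = -153 - D - a)
-3800525 - o(1645, -1869) = -3800525 - (-153 - 1*(-1869) - 1*1645) = -3800525 - (-153 + 1869 - 1645) = -3800525 - 1*71 = -3800525 - 71 = -3800596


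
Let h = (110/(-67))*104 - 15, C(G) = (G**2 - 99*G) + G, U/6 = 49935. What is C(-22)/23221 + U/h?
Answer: -8474590554/5254279 ≈ -1612.9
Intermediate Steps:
U = 299610 (U = 6*49935 = 299610)
C(G) = G**2 - 98*G
h = -12445/67 (h = (110*(-1/67))*104 - 15 = -110/67*104 - 15 = -11440/67 - 15 = -12445/67 ≈ -185.75)
C(-22)/23221 + U/h = -22*(-98 - 22)/23221 + 299610/(-12445/67) = -22*(-120)*(1/23221) + 299610*(-67/12445) = 2640*(1/23221) - 4014774/2489 = 240/2111 - 4014774/2489 = -8474590554/5254279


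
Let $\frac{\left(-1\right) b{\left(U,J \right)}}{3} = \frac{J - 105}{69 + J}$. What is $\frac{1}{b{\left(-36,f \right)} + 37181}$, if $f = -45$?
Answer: $\frac{4}{148799} \approx 2.6882 \cdot 10^{-5}$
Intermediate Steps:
$b{\left(U,J \right)} = - \frac{3 \left(-105 + J\right)}{69 + J}$ ($b{\left(U,J \right)} = - 3 \frac{J - 105}{69 + J} = - 3 \frac{-105 + J}{69 + J} = - \frac{3 \left(-105 + J\right)}{69 + J}$)
$\frac{1}{b{\left(-36,f \right)} + 37181} = \frac{1}{\frac{3 \left(105 - -45\right)}{69 - 45} + 37181} = \frac{1}{\frac{3 \left(105 + 45\right)}{24} + 37181} = \frac{1}{3 \cdot \frac{1}{24} \cdot 150 + 37181} = \frac{1}{\frac{75}{4} + 37181} = \frac{1}{\frac{148799}{4}} = \frac{4}{148799}$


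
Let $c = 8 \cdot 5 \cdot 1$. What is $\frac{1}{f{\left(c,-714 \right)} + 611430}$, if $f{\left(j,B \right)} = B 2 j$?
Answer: $\frac{1}{554310} \approx 1.804 \cdot 10^{-6}$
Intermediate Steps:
$c = 40$ ($c = 40 \cdot 1 = 40$)
$f{\left(j,B \right)} = 2 B j$
$\frac{1}{f{\left(c,-714 \right)} + 611430} = \frac{1}{2 \left(-714\right) 40 + 611430} = \frac{1}{-57120 + 611430} = \frac{1}{554310}$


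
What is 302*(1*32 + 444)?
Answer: 143752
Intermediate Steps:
302*(1*32 + 444) = 302*(32 + 444) = 302*476 = 143752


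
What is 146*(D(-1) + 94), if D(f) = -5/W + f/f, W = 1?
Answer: 13140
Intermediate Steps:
D(f) = -4 (D(f) = -5/1 + f/f = -5*1 + 1 = -5 + 1 = -4)
146*(D(-1) + 94) = 146*(-4 + 94) = 146*90 = 13140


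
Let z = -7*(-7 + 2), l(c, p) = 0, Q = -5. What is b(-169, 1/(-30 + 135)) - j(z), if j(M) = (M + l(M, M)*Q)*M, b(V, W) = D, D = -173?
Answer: -1398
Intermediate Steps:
z = 35 (z = -7*(-5) = 35)
b(V, W) = -173
j(M) = M² (j(M) = (M + 0*(-5))*M = (M + 0)*M = M*M = M²)
b(-169, 1/(-30 + 135)) - j(z) = -173 - 1*35² = -173 - 1*1225 = -173 - 1225 = -1398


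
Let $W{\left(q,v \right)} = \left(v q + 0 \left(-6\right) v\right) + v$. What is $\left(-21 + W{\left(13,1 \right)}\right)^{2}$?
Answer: $49$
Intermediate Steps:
$W{\left(q,v \right)} = v + q v$ ($W{\left(q,v \right)} = \left(q v + 0 v\right) + v = \left(q v + 0\right) + v = q v + v = v + q v$)
$\left(-21 + W{\left(13,1 \right)}\right)^{2} = \left(-21 + 1 \left(1 + 13\right)\right)^{2} = \left(-21 + 1 \cdot 14\right)^{2} = \left(-21 + 14\right)^{2} = \left(-7\right)^{2} = 49$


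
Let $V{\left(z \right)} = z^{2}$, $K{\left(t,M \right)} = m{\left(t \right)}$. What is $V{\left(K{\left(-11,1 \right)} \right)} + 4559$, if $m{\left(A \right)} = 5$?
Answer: $4584$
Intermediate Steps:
$K{\left(t,M \right)} = 5$
$V{\left(K{\left(-11,1 \right)} \right)} + 4559 = 5^{2} + 4559 = 25 + 4559 = 4584$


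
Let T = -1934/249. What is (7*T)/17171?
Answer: -1934/610797 ≈ -0.0031664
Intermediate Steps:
T = -1934/249 (T = -1934*1/249 = -1934/249 ≈ -7.7671)
(7*T)/17171 = (7*(-1934/249))/17171 = -13538/249*1/17171 = -1934/610797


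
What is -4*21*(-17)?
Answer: 1428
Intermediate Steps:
-4*21*(-17) = -84*(-17) = 1428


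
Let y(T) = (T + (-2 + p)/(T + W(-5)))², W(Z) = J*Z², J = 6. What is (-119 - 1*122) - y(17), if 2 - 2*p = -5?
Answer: -59158757/111556 ≈ -530.31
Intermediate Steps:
p = 7/2 (p = 1 - ½*(-5) = 1 + 5/2 = 7/2 ≈ 3.5000)
W(Z) = 6*Z²
y(T) = (T + 3/(2*(150 + T)))² (y(T) = (T + (-2 + 7/2)/(T + 6*(-5)²))² = (T + 3/(2*(T + 6*25)))² = (T + 3/(2*(T + 150)))² = (T + 3/(2*(150 + T)))²)
(-119 - 1*122) - y(17) = (-119 - 1*122) - (3 + 2*17² + 300*17)²/(4*(150 + 17)²) = (-119 - 122) - (3 + 2*289 + 5100)²/(4*167²) = -241 - (3 + 578 + 5100)²/(4*27889) = -241 - 5681²/(4*27889) = -241 - 32273761/(4*27889) = -241 - 1*32273761/111556 = -241 - 32273761/111556 = -59158757/111556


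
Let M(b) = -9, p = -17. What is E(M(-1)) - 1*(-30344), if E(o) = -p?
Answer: 30361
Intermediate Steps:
E(o) = 17 (E(o) = -1*(-17) = 17)
E(M(-1)) - 1*(-30344) = 17 - 1*(-30344) = 17 + 30344 = 30361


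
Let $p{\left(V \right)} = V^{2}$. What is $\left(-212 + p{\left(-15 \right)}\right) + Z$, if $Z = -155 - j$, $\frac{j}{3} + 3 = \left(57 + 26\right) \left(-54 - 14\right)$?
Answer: $16799$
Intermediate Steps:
$j = -16941$ ($j = -9 + 3 \left(57 + 26\right) \left(-54 - 14\right) = -9 + 3 \cdot 83 \left(-68\right) = -9 + 3 \left(-5644\right) = -9 - 16932 = -16941$)
$Z = 16786$ ($Z = -155 - -16941 = -155 + 16941 = 16786$)
$\left(-212 + p{\left(-15 \right)}\right) + Z = \left(-212 + \left(-15\right)^{2}\right) + 16786 = \left(-212 + 225\right) + 16786 = 13 + 16786 = 16799$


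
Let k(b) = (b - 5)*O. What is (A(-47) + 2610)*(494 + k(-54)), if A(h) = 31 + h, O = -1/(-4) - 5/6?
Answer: 8224277/6 ≈ 1.3707e+6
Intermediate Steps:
O = -7/12 (O = -1*(-1/4) - 5*1/6 = 1/4 - 5/6 = -7/12 ≈ -0.58333)
k(b) = 35/12 - 7*b/12 (k(b) = (b - 5)*(-7/12) = (-5 + b)*(-7/12) = 35/12 - 7*b/12)
(A(-47) + 2610)*(494 + k(-54)) = ((31 - 47) + 2610)*(494 + (35/12 - 7/12*(-54))) = (-16 + 2610)*(494 + (35/12 + 63/2)) = 2594*(494 + 413/12) = 2594*(6341/12) = 8224277/6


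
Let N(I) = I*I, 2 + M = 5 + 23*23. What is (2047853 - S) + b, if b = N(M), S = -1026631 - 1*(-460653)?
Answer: 2896855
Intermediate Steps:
S = -565978 (S = -1026631 + 460653 = -565978)
M = 532 (M = -2 + (5 + 23*23) = -2 + (5 + 529) = -2 + 534 = 532)
N(I) = I²
b = 283024 (b = 532² = 283024)
(2047853 - S) + b = (2047853 - 1*(-565978)) + 283024 = (2047853 + 565978) + 283024 = 2613831 + 283024 = 2896855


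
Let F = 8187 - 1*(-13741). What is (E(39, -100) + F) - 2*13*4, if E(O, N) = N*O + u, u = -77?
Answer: 17847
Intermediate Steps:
F = 21928 (F = 8187 + 13741 = 21928)
E(O, N) = -77 + N*O (E(O, N) = N*O - 77 = -77 + N*O)
(E(39, -100) + F) - 2*13*4 = ((-77 - 100*39) + 21928) - 2*13*4 = ((-77 - 3900) + 21928) - 26*4 = (-3977 + 21928) - 104 = 17951 - 104 = 17847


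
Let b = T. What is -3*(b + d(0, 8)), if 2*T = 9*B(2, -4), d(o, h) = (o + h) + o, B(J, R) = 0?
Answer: -24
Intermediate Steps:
d(o, h) = h + 2*o (d(o, h) = (h + o) + o = h + 2*o)
T = 0 (T = (9*0)/2 = (½)*0 = 0)
b = 0
-3*(b + d(0, 8)) = -3*(0 + (8 + 2*0)) = -3*(0 + (8 + 0)) = -3*(0 + 8) = -3*8 = -24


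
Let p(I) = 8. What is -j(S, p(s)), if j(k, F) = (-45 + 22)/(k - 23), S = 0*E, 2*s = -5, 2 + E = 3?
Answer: -1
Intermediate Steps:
E = 1 (E = -2 + 3 = 1)
s = -5/2 (s = (½)*(-5) = -5/2 ≈ -2.5000)
S = 0 (S = 0*1 = 0)
j(k, F) = -23/(-23 + k)
-j(S, p(s)) = -(-23)/(-23 + 0) = -(-23)/(-23) = -(-23)*(-1)/23 = -1*1 = -1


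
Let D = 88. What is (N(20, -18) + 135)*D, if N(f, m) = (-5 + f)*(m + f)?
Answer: 14520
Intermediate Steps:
N(f, m) = (-5 + f)*(f + m)
(N(20, -18) + 135)*D = ((20² - 5*20 - 5*(-18) + 20*(-18)) + 135)*88 = ((400 - 100 + 90 - 360) + 135)*88 = (30 + 135)*88 = 165*88 = 14520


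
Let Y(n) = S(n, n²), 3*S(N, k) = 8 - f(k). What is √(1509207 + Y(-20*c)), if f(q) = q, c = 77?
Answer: √6468087/3 ≈ 847.75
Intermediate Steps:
S(N, k) = 8/3 - k/3 (S(N, k) = (8 - k)/3 = 8/3 - k/3)
Y(n) = 8/3 - n²/3
√(1509207 + Y(-20*c)) = √(1509207 + (8/3 - (-20*77)²/3)) = √(1509207 + (8/3 - ⅓*(-1540)²)) = √(1509207 + (8/3 - ⅓*2371600)) = √(1509207 + (8/3 - 2371600/3)) = √(1509207 - 2371592/3) = √(2156029/3) = √6468087/3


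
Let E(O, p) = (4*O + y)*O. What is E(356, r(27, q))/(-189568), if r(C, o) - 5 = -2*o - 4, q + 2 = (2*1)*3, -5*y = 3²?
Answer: -632879/236960 ≈ -2.6708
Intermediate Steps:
y = -9/5 (y = -⅕*3² = -⅕*9 = -9/5 ≈ -1.8000)
q = 4 (q = -2 + (2*1)*3 = -2 + 2*3 = -2 + 6 = 4)
r(C, o) = 1 - 2*o (r(C, o) = 5 + (-2*o - 4) = 5 + (-4 - 2*o) = 1 - 2*o)
E(O, p) = O*(-9/5 + 4*O) (E(O, p) = (4*O - 9/5)*O = (-9/5 + 4*O)*O = O*(-9/5 + 4*O))
E(356, r(27, q))/(-189568) = ((⅕)*356*(-9 + 20*356))/(-189568) = ((⅕)*356*(-9 + 7120))*(-1/189568) = ((⅕)*356*7111)*(-1/189568) = (2531516/5)*(-1/189568) = -632879/236960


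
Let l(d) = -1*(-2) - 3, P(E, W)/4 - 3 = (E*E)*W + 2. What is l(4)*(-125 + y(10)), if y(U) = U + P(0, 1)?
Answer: 95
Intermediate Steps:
P(E, W) = 20 + 4*W*E² (P(E, W) = 12 + 4*((E*E)*W + 2) = 12 + 4*(E²*W + 2) = 12 + 4*(W*E² + 2) = 12 + 4*(2 + W*E²) = 12 + (8 + 4*W*E²) = 20 + 4*W*E²)
y(U) = 20 + U (y(U) = U + (20 + 4*1*0²) = U + (20 + 4*1*0) = U + (20 + 0) = U + 20 = 20 + U)
l(d) = -1 (l(d) = 2 - 3 = -1)
l(4)*(-125 + y(10)) = -(-125 + (20 + 10)) = -(-125 + 30) = -1*(-95) = 95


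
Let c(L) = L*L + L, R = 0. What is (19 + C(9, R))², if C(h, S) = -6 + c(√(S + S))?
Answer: 169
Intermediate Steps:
c(L) = L + L² (c(L) = L² + L = L + L²)
C(h, S) = -6 + √2*√S*(1 + √2*√S) (C(h, S) = -6 + √(S + S)*(1 + √(S + S)) = -6 + √(2*S)*(1 + √(2*S)) = -6 + (√2*√S)*(1 + √2*√S) = -6 + √2*√S*(1 + √2*√S))
(19 + C(9, R))² = (19 + (-6 + 2*0 + √2*√0))² = (19 + (-6 + 0 + √2*0))² = (19 + (-6 + 0 + 0))² = (19 - 6)² = 13² = 169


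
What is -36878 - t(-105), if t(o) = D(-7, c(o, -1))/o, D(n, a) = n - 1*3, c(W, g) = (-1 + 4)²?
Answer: -774440/21 ≈ -36878.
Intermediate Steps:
c(W, g) = 9 (c(W, g) = 3² = 9)
D(n, a) = -3 + n (D(n, a) = n - 3 = -3 + n)
t(o) = -10/o (t(o) = (-3 - 7)/o = -10/o)
-36878 - t(-105) = -36878 - (-10)/(-105) = -36878 - (-10)*(-1)/105 = -36878 - 1*2/21 = -36878 - 2/21 = -774440/21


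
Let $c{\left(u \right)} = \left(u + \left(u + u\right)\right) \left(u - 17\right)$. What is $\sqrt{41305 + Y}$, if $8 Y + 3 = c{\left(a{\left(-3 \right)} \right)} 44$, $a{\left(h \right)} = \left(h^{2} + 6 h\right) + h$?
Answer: $\frac{\sqrt{752746}}{4} \approx 216.9$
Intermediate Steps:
$a{\left(h \right)} = h^{2} + 7 h$
$c{\left(u \right)} = 3 u \left(-17 + u\right)$ ($c{\left(u \right)} = \left(u + 2 u\right) \left(-17 + u\right) = 3 u \left(-17 + u\right)$)
$Y = \frac{45933}{8}$ ($Y = - \frac{3}{8} + \frac{3 \left(- 3 \left(7 - 3\right)\right) \left(-17 - 3 \left(7 - 3\right)\right) 44}{8} = - \frac{3}{8} + \frac{3 \left(\left(-3\right) 4\right) \left(-17 - 12\right) 44}{8} = - \frac{3}{8} + \frac{3 \left(-12\right) \left(-17 - 12\right) 44}{8} = - \frac{3}{8} + \frac{3 \left(-12\right) \left(-29\right) 44}{8} = - \frac{3}{8} + \frac{1044 \cdot 44}{8} = - \frac{3}{8} + \frac{1}{8} \cdot 45936 = - \frac{3}{8} + 5742 = \frac{45933}{8} \approx 5741.6$)
$\sqrt{41305 + Y} = \sqrt{41305 + \frac{45933}{8}} = \sqrt{\frac{376373}{8}} = \frac{\sqrt{752746}}{4}$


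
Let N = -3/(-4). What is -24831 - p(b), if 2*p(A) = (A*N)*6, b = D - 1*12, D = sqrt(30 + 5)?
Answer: -24804 - 9*sqrt(35)/4 ≈ -24817.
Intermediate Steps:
N = 3/4 (N = -3*(-1/4) = 3/4 ≈ 0.75000)
D = sqrt(35) ≈ 5.9161
b = -12 + sqrt(35) (b = sqrt(35) - 1*12 = sqrt(35) - 12 = -12 + sqrt(35) ≈ -6.0839)
p(A) = 9*A/4 (p(A) = ((A*(3/4))*6)/2 = ((3*A/4)*6)/2 = (9*A/2)/2 = 9*A/4)
-24831 - p(b) = -24831 - 9*(-12 + sqrt(35))/4 = -24831 - (-27 + 9*sqrt(35)/4) = -24831 + (27 - 9*sqrt(35)/4) = -24804 - 9*sqrt(35)/4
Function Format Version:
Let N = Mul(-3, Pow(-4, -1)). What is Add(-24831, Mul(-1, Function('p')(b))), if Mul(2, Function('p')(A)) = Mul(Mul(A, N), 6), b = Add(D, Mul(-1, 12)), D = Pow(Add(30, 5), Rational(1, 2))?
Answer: Add(-24804, Mul(Rational(-9, 4), Pow(35, Rational(1, 2)))) ≈ -24817.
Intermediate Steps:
N = Rational(3, 4) (N = Mul(-3, Rational(-1, 4)) = Rational(3, 4) ≈ 0.75000)
D = Pow(35, Rational(1, 2)) ≈ 5.9161
b = Add(-12, Pow(35, Rational(1, 2))) (b = Add(Pow(35, Rational(1, 2)), Mul(-1, 12)) = Add(Pow(35, Rational(1, 2)), -12) = Add(-12, Pow(35, Rational(1, 2))) ≈ -6.0839)
Function('p')(A) = Mul(Rational(9, 4), A) (Function('p')(A) = Mul(Rational(1, 2), Mul(Mul(A, Rational(3, 4)), 6)) = Mul(Rational(1, 2), Mul(Mul(Rational(3, 4), A), 6)) = Mul(Rational(1, 2), Mul(Rational(9, 2), A)) = Mul(Rational(9, 4), A))
Add(-24831, Mul(-1, Function('p')(b))) = Add(-24831, Mul(-1, Mul(Rational(9, 4), Add(-12, Pow(35, Rational(1, 2)))))) = Add(-24831, Mul(-1, Add(-27, Mul(Rational(9, 4), Pow(35, Rational(1, 2)))))) = Add(-24831, Add(27, Mul(Rational(-9, 4), Pow(35, Rational(1, 2))))) = Add(-24804, Mul(Rational(-9, 4), Pow(35, Rational(1, 2))))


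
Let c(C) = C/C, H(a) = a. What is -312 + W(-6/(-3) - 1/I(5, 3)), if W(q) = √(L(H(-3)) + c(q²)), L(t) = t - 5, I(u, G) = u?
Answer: -312 + I*√7 ≈ -312.0 + 2.6458*I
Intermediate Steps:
L(t) = -5 + t
c(C) = 1
W(q) = I*√7 (W(q) = √((-5 - 3) + 1) = √(-8 + 1) = √(-7) = I*√7)
-312 + W(-6/(-3) - 1/I(5, 3)) = -312 + I*√7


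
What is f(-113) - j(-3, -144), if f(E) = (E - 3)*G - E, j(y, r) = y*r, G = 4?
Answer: -783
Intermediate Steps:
j(y, r) = r*y
f(E) = -12 + 3*E (f(E) = (E - 3)*4 - E = (-3 + E)*4 - E = (-12 + 4*E) - E = -12 + 3*E)
f(-113) - j(-3, -144) = (-12 + 3*(-113)) - (-144)*(-3) = (-12 - 339) - 1*432 = -351 - 432 = -783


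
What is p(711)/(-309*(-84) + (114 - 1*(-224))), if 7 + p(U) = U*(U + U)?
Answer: 1011035/26294 ≈ 38.451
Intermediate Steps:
p(U) = -7 + 2*U**2 (p(U) = -7 + U*(U + U) = -7 + U*(2*U) = -7 + 2*U**2)
p(711)/(-309*(-84) + (114 - 1*(-224))) = (-7 + 2*711**2)/(-309*(-84) + (114 - 1*(-224))) = (-7 + 2*505521)/(25956 + (114 + 224)) = (-7 + 1011042)/(25956 + 338) = 1011035/26294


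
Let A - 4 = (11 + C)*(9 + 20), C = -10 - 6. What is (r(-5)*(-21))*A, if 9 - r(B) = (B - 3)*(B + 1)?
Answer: -68103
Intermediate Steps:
C = -16
r(B) = 9 - (1 + B)*(-3 + B) (r(B) = 9 - (B - 3)*(B + 1) = 9 - (-3 + B)*(1 + B) = 9 - (1 + B)*(-3 + B))
A = -141 (A = 4 + (11 - 16)*(9 + 20) = 4 - 5*29 = 4 - 145 = -141)
(r(-5)*(-21))*A = ((12 - 1*(-5)**2 + 2*(-5))*(-21))*(-141) = ((12 - 1*25 - 10)*(-21))*(-141) = ((12 - 25 - 10)*(-21))*(-141) = -23*(-21)*(-141) = 483*(-141) = -68103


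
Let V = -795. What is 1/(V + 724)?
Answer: -1/71 ≈ -0.014085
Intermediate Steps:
1/(V + 724) = 1/(-795 + 724) = 1/(-71) = -1/71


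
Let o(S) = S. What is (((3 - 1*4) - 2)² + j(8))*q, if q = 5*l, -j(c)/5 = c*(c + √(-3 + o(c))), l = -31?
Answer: 48205 + 6200*√5 ≈ 62069.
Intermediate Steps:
j(c) = -5*c*(c + √(-3 + c))
q = -155 (q = 5*(-31) = -155)
(((3 - 1*4) - 2)² + j(8))*q = (((3 - 1*4) - 2)² - 5*8*(8 + √(-3 + 8)))*(-155) = (((3 - 4) - 2)² - 5*8*(8 + √5))*(-155) = ((-1 - 2)² + (-320 - 40*√5))*(-155) = ((-3)² + (-320 - 40*√5))*(-155) = (9 + (-320 - 40*√5))*(-155) = (-311 - 40*√5)*(-155) = 48205 + 6200*√5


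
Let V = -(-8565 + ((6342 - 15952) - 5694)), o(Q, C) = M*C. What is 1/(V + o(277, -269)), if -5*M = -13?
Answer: 5/115848 ≈ 4.3160e-5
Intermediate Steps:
M = 13/5 (M = -⅕*(-13) = 13/5 ≈ 2.6000)
o(Q, C) = 13*C/5
V = 23869 (V = -(-8565 + (-9610 - 5694)) = -(-8565 - 15304) = -1*(-23869) = 23869)
1/(V + o(277, -269)) = 1/(23869 + (13/5)*(-269)) = 1/(23869 - 3497/5) = 1/(115848/5) = 5/115848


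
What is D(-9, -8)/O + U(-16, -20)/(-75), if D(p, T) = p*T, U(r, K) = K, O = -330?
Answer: 8/165 ≈ 0.048485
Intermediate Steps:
D(p, T) = T*p
D(-9, -8)/O + U(-16, -20)/(-75) = -8*(-9)/(-330) - 20/(-75) = 72*(-1/330) - 20*(-1/75) = -12/55 + 4/15 = 8/165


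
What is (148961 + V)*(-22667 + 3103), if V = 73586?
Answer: -4353909508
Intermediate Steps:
(148961 + V)*(-22667 + 3103) = (148961 + 73586)*(-22667 + 3103) = 222547*(-19564) = -4353909508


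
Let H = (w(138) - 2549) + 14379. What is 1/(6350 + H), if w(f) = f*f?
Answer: 1/37224 ≈ 2.6864e-5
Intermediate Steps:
w(f) = f**2
H = 30874 (H = (138**2 - 2549) + 14379 = (19044 - 2549) + 14379 = 16495 + 14379 = 30874)
1/(6350 + H) = 1/(6350 + 30874) = 1/37224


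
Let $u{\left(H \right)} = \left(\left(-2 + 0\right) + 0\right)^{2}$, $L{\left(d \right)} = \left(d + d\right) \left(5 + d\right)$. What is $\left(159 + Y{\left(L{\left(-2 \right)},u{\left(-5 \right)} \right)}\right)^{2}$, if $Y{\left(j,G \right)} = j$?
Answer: $21609$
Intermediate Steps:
$L{\left(d \right)} = 2 d \left(5 + d\right)$
$u{\left(H \right)} = 4$ ($u{\left(H \right)} = \left(-2 + 0\right)^{2} = \left(-2\right)^{2} = 4$)
$\left(159 + Y{\left(L{\left(-2 \right)},u{\left(-5 \right)} \right)}\right)^{2} = \left(159 + 2 \left(-2\right) \left(5 - 2\right)\right)^{2} = \left(159 + 2 \left(-2\right) 3\right)^{2} = \left(159 - 12\right)^{2} = 147^{2} = 21609$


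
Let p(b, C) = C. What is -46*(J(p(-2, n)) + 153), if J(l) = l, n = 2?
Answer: -7130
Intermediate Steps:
-46*(J(p(-2, n)) + 153) = -46*(2 + 153) = -46*155 = -7130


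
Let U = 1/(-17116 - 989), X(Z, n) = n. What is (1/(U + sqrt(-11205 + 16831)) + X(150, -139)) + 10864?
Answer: 19778533488828630/1844152306649 + 327791025*sqrt(5626)/1844152306649 ≈ 10725.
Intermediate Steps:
U = -1/18105 (U = 1/(-18105) = -1/18105 ≈ -5.5233e-5)
(1/(U + sqrt(-11205 + 16831)) + X(150, -139)) + 10864 = (1/(-1/18105 + sqrt(-11205 + 16831)) - 139) + 10864 = (1/(-1/18105 + sqrt(5626)) - 139) + 10864 = (-139 + 1/(-1/18105 + sqrt(5626))) + 10864 = 10725 + 1/(-1/18105 + sqrt(5626))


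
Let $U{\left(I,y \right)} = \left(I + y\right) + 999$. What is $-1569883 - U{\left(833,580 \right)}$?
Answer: $-1572295$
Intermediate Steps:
$U{\left(I,y \right)} = 999 + I + y$
$-1569883 - U{\left(833,580 \right)} = -1569883 - \left(999 + 833 + 580\right) = -1569883 - 2412 = -1572295$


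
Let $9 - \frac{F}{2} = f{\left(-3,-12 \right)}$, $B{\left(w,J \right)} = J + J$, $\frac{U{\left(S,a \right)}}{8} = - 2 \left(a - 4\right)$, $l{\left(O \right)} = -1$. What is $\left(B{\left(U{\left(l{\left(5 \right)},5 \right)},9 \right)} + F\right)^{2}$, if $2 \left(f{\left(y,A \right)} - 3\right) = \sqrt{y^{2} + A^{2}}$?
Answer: $1053 - 180 \sqrt{17} \approx 310.84$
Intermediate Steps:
$f{\left(y,A \right)} = 3 + \frac{\sqrt{A^{2} + y^{2}}}{2}$ ($f{\left(y,A \right)} = 3 + \frac{\sqrt{y^{2} + A^{2}}}{2} = 3 + \frac{\sqrt{A^{2} + y^{2}}}{2}$)
$U{\left(S,a \right)} = 64 - 16 a$ ($U{\left(S,a \right)} = 8 \left(- 2 \left(a - 4\right)\right) = 8 \left(- 2 \left(-4 + a\right)\right) = 8 \left(8 - 2 a\right) = 64 - 16 a$)
$B{\left(w,J \right)} = 2 J$
$F = 12 - 3 \sqrt{17}$ ($F = 18 - 2 \left(3 + \frac{\sqrt{\left(-12\right)^{2} + \left(-3\right)^{2}}}{2}\right) = 18 - 2 \left(3 + \frac{\sqrt{144 + 9}}{2}\right) = 18 - 2 \left(3 + \frac{\sqrt{153}}{2}\right) = 18 - 2 \left(3 + \frac{3 \sqrt{17}}{2}\right) = 18 - \left(6 + 3 \sqrt{17}\right) = 12 - 3 \sqrt{17} \approx -0.36932$)
$\left(B{\left(U{\left(l{\left(5 \right)},5 \right)},9 \right)} + F\right)^{2} = \left(2 \cdot 9 + \left(12 - 3 \sqrt{17}\right)\right)^{2} = \left(18 + \left(12 - 3 \sqrt{17}\right)\right)^{2} = \left(30 - 3 \sqrt{17}\right)^{2}$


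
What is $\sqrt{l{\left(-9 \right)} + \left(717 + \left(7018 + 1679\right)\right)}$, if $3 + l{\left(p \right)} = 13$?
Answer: $4 \sqrt{589} \approx 97.077$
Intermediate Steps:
$l{\left(p \right)} = 10$ ($l{\left(p \right)} = -3 + 13 = 10$)
$\sqrt{l{\left(-9 \right)} + \left(717 + \left(7018 + 1679\right)\right)} = \sqrt{10 + \left(717 + \left(7018 + 1679\right)\right)} = \sqrt{10 + \left(717 + 8697\right)} = \sqrt{10 + 9414} = \sqrt{9424} = 4 \sqrt{589}$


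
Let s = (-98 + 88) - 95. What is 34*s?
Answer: -3570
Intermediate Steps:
s = -105 (s = -10 - 95 = -105)
34*s = 34*(-105) = -3570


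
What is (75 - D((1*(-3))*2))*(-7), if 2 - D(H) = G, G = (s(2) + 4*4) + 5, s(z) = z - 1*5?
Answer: -637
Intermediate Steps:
s(z) = -5 + z (s(z) = z - 5 = -5 + z)
G = 18 (G = ((-5 + 2) + 4*4) + 5 = (-3 + 16) + 5 = 13 + 5 = 18)
D(H) = -16 (D(H) = 2 - 1*18 = 2 - 18 = -16)
(75 - D((1*(-3))*2))*(-7) = (75 - 1*(-16))*(-7) = (75 + 16)*(-7) = 91*(-7) = -637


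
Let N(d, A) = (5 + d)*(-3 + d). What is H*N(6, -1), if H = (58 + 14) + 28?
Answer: 3300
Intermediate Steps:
N(d, A) = (-3 + d)*(5 + d)
H = 100 (H = 72 + 28 = 100)
H*N(6, -1) = 100*(-15 + 6² + 2*6) = 100*(-15 + 36 + 12) = 100*33 = 3300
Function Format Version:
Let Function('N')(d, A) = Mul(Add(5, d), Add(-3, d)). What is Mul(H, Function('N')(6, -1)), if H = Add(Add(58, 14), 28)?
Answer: 3300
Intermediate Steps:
Function('N')(d, A) = Mul(Add(-3, d), Add(5, d))
H = 100 (H = Add(72, 28) = 100)
Mul(H, Function('N')(6, -1)) = Mul(100, Add(-15, Pow(6, 2), Mul(2, 6))) = Mul(100, Add(-15, 36, 12)) = Mul(100, 33) = 3300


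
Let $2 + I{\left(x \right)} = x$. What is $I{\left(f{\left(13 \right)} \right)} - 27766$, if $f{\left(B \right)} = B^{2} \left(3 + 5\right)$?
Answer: $-26416$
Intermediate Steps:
$f{\left(B \right)} = 8 B^{2}$ ($f{\left(B \right)} = B^{2} \cdot 8 = 8 B^{2}$)
$I{\left(x \right)} = -2 + x$
$I{\left(f{\left(13 \right)} \right)} - 27766 = \left(-2 + 8 \cdot 13^{2}\right) - 27766 = \left(-2 + 8 \cdot 169\right) - 27766 = \left(-2 + 1352\right) - 27766 = 1350 - 27766 = -26416$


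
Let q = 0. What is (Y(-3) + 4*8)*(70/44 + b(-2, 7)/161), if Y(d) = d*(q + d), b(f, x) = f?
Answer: 229231/3542 ≈ 64.718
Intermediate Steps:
Y(d) = d² (Y(d) = d*(0 + d) = d*d = d²)
(Y(-3) + 4*8)*(70/44 + b(-2, 7)/161) = ((-3)² + 4*8)*(70/44 - 2/161) = (9 + 32)*(70*(1/44) - 2*1/161) = 41*(35/22 - 2/161) = 41*(5591/3542) = 229231/3542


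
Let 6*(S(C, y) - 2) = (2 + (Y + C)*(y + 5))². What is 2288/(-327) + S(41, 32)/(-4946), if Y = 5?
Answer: -84782087/808671 ≈ -104.84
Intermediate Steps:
S(C, y) = 2 + (2 + (5 + C)*(5 + y))²/6 (S(C, y) = 2 + (2 + (5 + C)*(y + 5))²/6 = 2 + (2 + (5 + C)*(5 + y))²/6)
2288/(-327) + S(41, 32)/(-4946) = 2288/(-327) + (2 + (27 + 5*41 + 5*32 + 41*32)²/6)/(-4946) = 2288*(-1/327) + (2 + (27 + 205 + 160 + 1312)²/6)*(-1/4946) = -2288/327 + (2 + (⅙)*1704²)*(-1/4946) = -2288/327 + (2 + (⅙)*2903616)*(-1/4946) = -2288/327 + (2 + 483936)*(-1/4946) = -2288/327 + 483938*(-1/4946) = -2288/327 - 241969/2473 = -84782087/808671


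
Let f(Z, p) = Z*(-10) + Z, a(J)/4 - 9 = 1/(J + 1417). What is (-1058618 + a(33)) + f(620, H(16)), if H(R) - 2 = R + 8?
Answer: -771517448/725 ≈ -1.0642e+6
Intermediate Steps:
a(J) = 36 + 4/(1417 + J) (a(J) = 36 + 4/(J + 1417) = 36 + 4/(1417 + J))
H(R) = 10 + R (H(R) = 2 + (R + 8) = 2 + (8 + R) = 10 + R)
f(Z, p) = -9*Z (f(Z, p) = -10*Z + Z = -9*Z)
(-1058618 + a(33)) + f(620, H(16)) = (-1058618 + 4*(12754 + 9*33)/(1417 + 33)) - 9*620 = (-1058618 + 4*(12754 + 297)/1450) - 5580 = (-1058618 + 4*(1/1450)*13051) - 5580 = (-1058618 + 26102/725) - 5580 = -767471948/725 - 5580 = -771517448/725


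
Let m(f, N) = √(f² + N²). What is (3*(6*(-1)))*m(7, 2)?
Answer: -18*√53 ≈ -131.04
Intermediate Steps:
m(f, N) = √(N² + f²)
(3*(6*(-1)))*m(7, 2) = (3*(6*(-1)))*√(2² + 7²) = (3*(-6))*√(4 + 49) = -18*√53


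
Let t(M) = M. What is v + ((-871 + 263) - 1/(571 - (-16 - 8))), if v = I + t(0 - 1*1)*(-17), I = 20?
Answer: -339746/595 ≈ -571.00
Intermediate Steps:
v = 37 (v = 20 + (0 - 1*1)*(-17) = 20 + (0 - 1)*(-17) = 20 - 1*(-17) = 20 + 17 = 37)
v + ((-871 + 263) - 1/(571 - (-16 - 8))) = 37 + ((-871 + 263) - 1/(571 - (-16 - 8))) = 37 + (-608 - 1/(571 - 1*(-24))) = 37 + (-608 - 1/(571 + 24)) = 37 + (-608 - 1/595) = 37 - 361761/595 = -339746/595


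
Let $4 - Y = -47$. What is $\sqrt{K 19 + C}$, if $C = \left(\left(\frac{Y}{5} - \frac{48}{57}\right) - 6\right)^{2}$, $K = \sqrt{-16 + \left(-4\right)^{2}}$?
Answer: $\frac{319}{95} \approx 3.3579$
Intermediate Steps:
$K = 0$ ($K = \sqrt{-16 + 16} = \sqrt{0} = 0$)
$Y = 51$ ($Y = 4 - -47 = 4 + 47 = 51$)
$C = \frac{101761}{9025}$ ($C = \left(\left(\frac{51}{5} - \frac{48}{57}\right) - 6\right)^{2} = \left(\left(51 \cdot \frac{1}{5} - \frac{16}{19}\right) - 6\right)^{2} = \left(\left(\frac{51}{5} - \frac{16}{19}\right) - 6\right)^{2} = \left(\frac{889}{95} - 6\right)^{2} = \left(\frac{319}{95}\right)^{2} = \frac{101761}{9025} \approx 11.275$)
$\sqrt{K 19 + C} = \sqrt{0 \cdot 19 + \frac{101761}{9025}} = \sqrt{0 + \frac{101761}{9025}} = \sqrt{\frac{101761}{9025}} = \frac{319}{95}$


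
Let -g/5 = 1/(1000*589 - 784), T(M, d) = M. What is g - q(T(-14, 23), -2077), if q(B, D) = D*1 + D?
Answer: 2443449259/588216 ≈ 4154.0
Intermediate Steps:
q(B, D) = 2*D (q(B, D) = D + D = 2*D)
g = -5/588216 (g = -5/(1000*589 - 784) = -5/(589000 - 784) = -5/588216 ≈ -8.5003e-6)
g - q(T(-14, 23), -2077) = -5/588216 - 2*(-2077) = -5/588216 - 1*(-4154) = -5/588216 + 4154 = 2443449259/588216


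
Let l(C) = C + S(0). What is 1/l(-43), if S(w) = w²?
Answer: -1/43 ≈ -0.023256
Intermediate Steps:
l(C) = C (l(C) = C + 0² = C + 0 = C)
1/l(-43) = 1/(-43) = -1/43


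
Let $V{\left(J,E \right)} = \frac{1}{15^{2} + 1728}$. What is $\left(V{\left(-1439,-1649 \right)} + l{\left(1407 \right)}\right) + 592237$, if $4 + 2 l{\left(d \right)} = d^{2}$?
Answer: $\frac{6179524409}{3906} \approx 1.5821 \cdot 10^{6}$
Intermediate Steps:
$V{\left(J,E \right)} = \frac{1}{1953}$ ($V{\left(J,E \right)} = \frac{1}{225 + 1728} = \frac{1}{1953}$)
$l{\left(d \right)} = -2 + \frac{d^{2}}{2}$
$\left(V{\left(-1439,-1649 \right)} + l{\left(1407 \right)}\right) + 592237 = \left(\frac{1}{1953} - \left(2 - \frac{1407^{2}}{2}\right)\right) + 592237 = \left(\frac{1}{1953} + \left(-2 + \frac{1}{2} \cdot 1979649\right)\right) + 592237 = \left(\frac{1}{1953} + \left(-2 + \frac{1979649}{2}\right)\right) + 592237 = \left(\frac{1}{1953} + \frac{1979645}{2}\right) + 592237 = \frac{3866246687}{3906} + 592237 = \frac{6179524409}{3906}$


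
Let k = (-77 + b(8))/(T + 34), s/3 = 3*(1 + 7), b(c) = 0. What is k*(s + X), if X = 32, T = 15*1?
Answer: -1144/7 ≈ -163.43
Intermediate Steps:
T = 15
s = 72 (s = 3*(3*(1 + 7)) = 3*(3*8) = 3*24 = 72)
k = -11/7 (k = (-77 + 0)/(15 + 34) = -77/49 = -77*1/49 = -11/7 ≈ -1.5714)
k*(s + X) = -11*(72 + 32)/7 = -11/7*104 = -1144/7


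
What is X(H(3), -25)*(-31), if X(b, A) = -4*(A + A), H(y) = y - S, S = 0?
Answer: -6200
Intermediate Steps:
H(y) = y (H(y) = y - 1*0 = y + 0 = y)
X(b, A) = -8*A
X(H(3), -25)*(-31) = -8*(-25)*(-31) = 200*(-31) = -6200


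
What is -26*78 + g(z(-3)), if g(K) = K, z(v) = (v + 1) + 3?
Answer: -2027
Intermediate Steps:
z(v) = 4 + v (z(v) = (1 + v) + 3 = 4 + v)
-26*78 + g(z(-3)) = -26*78 + (4 - 3) = -2028 + 1 = -2027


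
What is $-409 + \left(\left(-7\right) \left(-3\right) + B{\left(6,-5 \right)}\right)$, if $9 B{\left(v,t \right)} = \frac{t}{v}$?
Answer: $- \frac{20957}{54} \approx -388.09$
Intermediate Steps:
$B{\left(v,t \right)} = \frac{t}{9 v}$ ($B{\left(v,t \right)} = \frac{t \frac{1}{v}}{9} = \frac{t}{9 v}$)
$-409 + \left(\left(-7\right) \left(-3\right) + B{\left(6,-5 \right)}\right) = -409 + \left(\left(-7\right) \left(-3\right) + \frac{1}{9} \left(-5\right) \frac{1}{6}\right) = -409 + \left(21 + \frac{1}{9} \left(-5\right) \frac{1}{6}\right) = -409 + \left(21 - \frac{5}{54}\right) = -409 + \frac{1129}{54} = - \frac{20957}{54}$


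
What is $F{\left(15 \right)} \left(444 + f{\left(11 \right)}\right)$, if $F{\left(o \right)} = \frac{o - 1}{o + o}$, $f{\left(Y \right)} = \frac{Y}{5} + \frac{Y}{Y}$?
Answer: $\frac{15652}{75} \approx 208.69$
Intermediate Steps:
$f{\left(Y \right)} = 1 + \frac{Y}{5}$ ($f{\left(Y \right)} = Y \frac{1}{5} + 1 = \frac{Y}{5} + 1 = 1 + \frac{Y}{5}$)
$F{\left(o \right)} = \frac{-1 + o}{2 o}$
$F{\left(15 \right)} \left(444 + f{\left(11 \right)}\right) = \frac{-1 + 15}{2 \cdot 15} \left(444 + \left(1 + \frac{1}{5} \cdot 11\right)\right) = \frac{1}{2} \cdot \frac{1}{15} \cdot 14 \left(444 + \left(1 + \frac{11}{5}\right)\right) = \frac{7 \left(444 + \frac{16}{5}\right)}{15} = \frac{7}{15} \cdot \frac{2236}{5} = \frac{15652}{75}$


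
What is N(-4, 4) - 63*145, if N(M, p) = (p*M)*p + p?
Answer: -9195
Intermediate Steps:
N(M, p) = p + M*p**2 (N(M, p) = (M*p)*p + p = M*p**2 + p = p + M*p**2)
N(-4, 4) - 63*145 = 4*(1 - 4*4) - 63*145 = 4*(1 - 16) - 9135 = 4*(-15) - 9135 = -60 - 9135 = -9195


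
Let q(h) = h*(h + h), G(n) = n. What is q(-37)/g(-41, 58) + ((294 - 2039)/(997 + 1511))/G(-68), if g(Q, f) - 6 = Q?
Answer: -466888397/5969040 ≈ -78.218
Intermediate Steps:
q(h) = 2*h² (q(h) = h*(2*h) = 2*h²)
g(Q, f) = 6 + Q
q(-37)/g(-41, 58) + ((294 - 2039)/(997 + 1511))/G(-68) = (2*(-37)²)/(6 - 41) + ((294 - 2039)/(997 + 1511))/(-68) = (2*1369)/(-35) - 1745/2508*(-1/68) = 2738*(-1/35) - 1745*1/2508*(-1/68) = -2738/35 - 1745/2508*(-1/68) = -2738/35 + 1745/170544 = -466888397/5969040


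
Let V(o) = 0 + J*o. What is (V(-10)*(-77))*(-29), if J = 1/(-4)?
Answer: 11165/2 ≈ 5582.5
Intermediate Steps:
J = -1/4 ≈ -0.25000
V(o) = -o/4 (V(o) = 0 - o/4 = -o/4)
(V(-10)*(-77))*(-29) = (-1/4*(-10)*(-77))*(-29) = ((5/2)*(-77))*(-29) = -385/2*(-29) = 11165/2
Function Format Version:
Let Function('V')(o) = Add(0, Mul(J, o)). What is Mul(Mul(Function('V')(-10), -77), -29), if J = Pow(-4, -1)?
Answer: Rational(11165, 2) ≈ 5582.5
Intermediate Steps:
J = Rational(-1, 4) ≈ -0.25000
Function('V')(o) = Mul(Rational(-1, 4), o) (Function('V')(o) = Add(0, Mul(Rational(-1, 4), o)) = Mul(Rational(-1, 4), o))
Mul(Mul(Function('V')(-10), -77), -29) = Mul(Mul(Mul(Rational(-1, 4), -10), -77), -29) = Mul(Mul(Rational(5, 2), -77), -29) = Mul(Rational(-385, 2), -29) = Rational(11165, 2)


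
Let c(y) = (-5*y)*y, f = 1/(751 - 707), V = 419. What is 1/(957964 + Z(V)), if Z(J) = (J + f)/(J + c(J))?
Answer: 38604984/36982184874139 ≈ 1.0439e-6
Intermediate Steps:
f = 1/44 ≈ 0.022727
c(y) = -5*y²
Z(J) = (1/44 + J)/(J - 5*J²) (Z(J) = (J + 1/44)/(J - 5*J²) = (1/44 + J)/(J - 5*J²))
1/(957964 + Z(V)) = 1/(957964 + (-1/44 - 1*419)/(419*(-1 + 5*419))) = 1/(957964 + (-1/44 - 419)/(419*(-1 + 2095))) = 1/(957964 + (1/419)*(-18437/44)/2094) = 1/(957964 + (1/419)*(1/2094)*(-18437/44)) = 1/(957964 - 18437/38604984) = 1/(36982184874139/38604984) = 38604984/36982184874139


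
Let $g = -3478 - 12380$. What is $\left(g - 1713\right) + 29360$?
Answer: $11789$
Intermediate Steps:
$g = -15858$ ($g = -3478 - 12380 = -15858$)
$\left(g - 1713\right) + 29360 = \left(-15858 - 1713\right) + 29360 = -17571 + 29360 = 11789$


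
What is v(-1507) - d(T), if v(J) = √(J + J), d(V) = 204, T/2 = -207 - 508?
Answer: -204 + I*√3014 ≈ -204.0 + 54.9*I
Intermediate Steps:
T = -1430 (T = 2*(-207 - 508) = 2*(-715) = -1430)
v(J) = √2*√J (v(J) = √(2*J) = √2*√J)
v(-1507) - d(T) = √2*√(-1507) - 1*204 = √2*(I*√1507) - 204 = I*√3014 - 204 = -204 + I*√3014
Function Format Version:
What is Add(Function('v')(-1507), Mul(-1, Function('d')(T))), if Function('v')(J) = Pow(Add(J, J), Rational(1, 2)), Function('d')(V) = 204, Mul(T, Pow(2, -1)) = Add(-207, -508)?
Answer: Add(-204, Mul(I, Pow(3014, Rational(1, 2)))) ≈ Add(-204.00, Mul(54.900, I))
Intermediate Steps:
T = -1430 (T = Mul(2, Add(-207, -508)) = Mul(2, -715) = -1430)
Function('v')(J) = Mul(Pow(2, Rational(1, 2)), Pow(J, Rational(1, 2))) (Function('v')(J) = Pow(Mul(2, J), Rational(1, 2)) = Mul(Pow(2, Rational(1, 2)), Pow(J, Rational(1, 2))))
Add(Function('v')(-1507), Mul(-1, Function('d')(T))) = Add(Mul(Pow(2, Rational(1, 2)), Pow(-1507, Rational(1, 2))), Mul(-1, 204)) = Add(Mul(Pow(2, Rational(1, 2)), Mul(I, Pow(1507, Rational(1, 2)))), -204) = Add(Mul(I, Pow(3014, Rational(1, 2))), -204) = Add(-204, Mul(I, Pow(3014, Rational(1, 2))))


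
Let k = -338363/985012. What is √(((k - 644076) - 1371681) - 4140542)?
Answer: I*√1493285266590370603/492506 ≈ 2481.2*I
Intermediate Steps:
k = -338363/985012 (k = -338363*1/985012 = -338363/985012 ≈ -0.34351)
√(((k - 644076) - 1371681) - 4140542) = √(((-338363/985012 - 644076) - 1371681) - 4140542) = √((-634422927275/985012 - 1371681) - 4140542) = √(-1985545172447/985012 - 4140542) = √(-6064028728951/985012) = I*√1493285266590370603/492506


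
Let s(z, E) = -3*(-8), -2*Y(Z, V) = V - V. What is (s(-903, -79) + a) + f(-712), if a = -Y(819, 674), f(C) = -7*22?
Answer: -130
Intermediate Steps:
Y(Z, V) = 0 (Y(Z, V) = -(V - V)/2 = -½*0 = 0)
s(z, E) = 24
f(C) = -154
a = 0 (a = -1*0 = 0)
(s(-903, -79) + a) + f(-712) = (24 + 0) - 154 = 24 - 154 = -130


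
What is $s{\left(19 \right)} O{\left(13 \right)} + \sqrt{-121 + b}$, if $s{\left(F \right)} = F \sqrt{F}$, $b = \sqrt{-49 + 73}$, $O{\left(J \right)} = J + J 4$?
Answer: $\sqrt{-121 + 2 \sqrt{6}} + 1235 \sqrt{19} \approx 5383.2 + 10.775 i$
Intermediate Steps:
$O{\left(J \right)} = 5 J$ ($O{\left(J \right)} = J + 4 J = 5 J$)
$b = 2 \sqrt{6}$ ($b = \sqrt{24} = 2 \sqrt{6} \approx 4.899$)
$s{\left(F \right)} = F^{\frac{3}{2}}$
$s{\left(19 \right)} O{\left(13 \right)} + \sqrt{-121 + b} = 19^{\frac{3}{2}} \cdot 5 \cdot 13 + \sqrt{-121 + 2 \sqrt{6}} = 19 \sqrt{19} \cdot 65 + \sqrt{-121 + 2 \sqrt{6}} = 1235 \sqrt{19} + \sqrt{-121 + 2 \sqrt{6}} = \sqrt{-121 + 2 \sqrt{6}} + 1235 \sqrt{19}$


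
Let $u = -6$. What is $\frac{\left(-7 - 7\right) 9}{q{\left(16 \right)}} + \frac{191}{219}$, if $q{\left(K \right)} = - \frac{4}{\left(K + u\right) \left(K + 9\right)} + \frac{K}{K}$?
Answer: $- \frac{1141919}{8979} \approx -127.18$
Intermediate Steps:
$q{\left(K \right)} = 1 - \frac{4}{\left(-6 + K\right) \left(9 + K\right)}$ ($q{\left(K \right)} = - \frac{4}{\left(K - 6\right) \left(K + 9\right)} + \frac{K}{K} = - \frac{4}{\left(-6 + K\right) \left(9 + K\right)} + 1 = 1 - \frac{4}{\left(-6 + K\right) \left(9 + K\right)}$)
$\frac{\left(-7 - 7\right) 9}{q{\left(16 \right)}} + \frac{191}{219} = \frac{\left(-7 - 7\right) 9}{\frac{1}{-54 + 16^{2} + 3 \cdot 16} \left(-58 + 16^{2} + 3 \cdot 16\right)} + \frac{191}{219} = \frac{\left(-14\right) 9}{\frac{1}{-54 + 256 + 48} \left(-58 + 256 + 48\right)} + 191 \cdot \frac{1}{219} = - \frac{126}{\frac{1}{250} \cdot 246} + \frac{191}{219} = - \frac{126}{\frac{123}{125}} + \frac{191}{219} = \left(-126\right) \frac{125}{123} + \frac{191}{219} = - \frac{5250}{41} + \frac{191}{219} = - \frac{1141919}{8979}$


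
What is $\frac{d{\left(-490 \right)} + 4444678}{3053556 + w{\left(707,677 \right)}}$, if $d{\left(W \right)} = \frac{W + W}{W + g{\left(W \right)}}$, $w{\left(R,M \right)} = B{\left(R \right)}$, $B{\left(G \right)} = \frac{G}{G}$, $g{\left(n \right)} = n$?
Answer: $\frac{4444679}{3053557} \approx 1.4556$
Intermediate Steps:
$B{\left(G \right)} = 1$
$w{\left(R,M \right)} = 1$
$d{\left(W \right)} = 1$ ($d{\left(W \right)} = \frac{W + W}{W + W} = \frac{2 W}{2 W} = 2 W \frac{1}{2 W} = 1$)
$\frac{d{\left(-490 \right)} + 4444678}{3053556 + w{\left(707,677 \right)}} = \frac{1 + 4444678}{3053556 + 1} = \frac{4444679}{3053557}$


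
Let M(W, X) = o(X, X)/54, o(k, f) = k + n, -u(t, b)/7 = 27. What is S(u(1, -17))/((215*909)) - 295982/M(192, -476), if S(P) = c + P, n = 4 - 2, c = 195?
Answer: 173535726668/5146455 ≈ 33719.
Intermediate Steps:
u(t, b) = -189 (u(t, b) = -7*27 = -189)
n = 2
o(k, f) = 2 + k (o(k, f) = k + 2 = 2 + k)
M(W, X) = 1/27 + X/54 (M(W, X) = (2 + X)/54 = (2 + X)*(1/54) = 1/27 + X/54)
S(P) = 195 + P
S(u(1, -17))/((215*909)) - 295982/M(192, -476) = (195 - 189)/((215*909)) - 295982/(1/27 + (1/54)*(-476)) = 6/195435 - 295982/(1/27 - 238/27) = 6*(1/195435) - 295982/(-79/9) = 2/65145 - 295982*(-9/79) = 2/65145 + 2663838/79 = 173535726668/5146455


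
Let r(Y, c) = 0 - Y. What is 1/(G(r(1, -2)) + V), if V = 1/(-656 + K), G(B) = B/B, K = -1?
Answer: 657/656 ≈ 1.0015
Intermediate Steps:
r(Y, c) = -Y
G(B) = 1
V = -1/657 (V = 1/(-656 - 1) = 1/(-657) = -1/657 ≈ -0.0015221)
1/(G(r(1, -2)) + V) = 1/(1 - 1/657) = 1/(656/657) = 657/656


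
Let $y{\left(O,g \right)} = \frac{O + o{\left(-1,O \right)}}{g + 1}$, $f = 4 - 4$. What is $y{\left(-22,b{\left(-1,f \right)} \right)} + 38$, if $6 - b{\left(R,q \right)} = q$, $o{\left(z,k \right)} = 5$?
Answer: $\frac{249}{7} \approx 35.571$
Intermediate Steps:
$f = 0$ ($f = 4 - 4 = 0$)
$b{\left(R,q \right)} = 6 - q$
$y{\left(O,g \right)} = \frac{5 + O}{1 + g}$ ($y{\left(O,g \right)} = \frac{O + 5}{g + 1} = \frac{5 + O}{1 + g}$)
$y{\left(-22,b{\left(-1,f \right)} \right)} + 38 = \frac{5 - 22}{1 + \left(6 - 0\right)} + 38 = \frac{1}{1 + \left(6 + 0\right)} \left(-17\right) + 38 = \frac{1}{1 + 6} \left(-17\right) + 38 = \frac{1}{7} \left(-17\right) + 38 = - \frac{17}{7} + 38 = \frac{249}{7}$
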